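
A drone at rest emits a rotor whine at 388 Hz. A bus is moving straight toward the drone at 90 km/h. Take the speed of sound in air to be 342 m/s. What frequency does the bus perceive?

416 Hz

90 km/h = 25 m/s.
Only the observer moves, toward the source, so f' = f · (v + v_o)/v.
f' = 388 × (342 + 25)/342 = 388 × 367/342 ≈ 416 Hz.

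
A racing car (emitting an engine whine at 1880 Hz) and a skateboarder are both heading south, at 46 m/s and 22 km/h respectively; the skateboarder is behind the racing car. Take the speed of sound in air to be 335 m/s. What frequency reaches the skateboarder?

1683 Hz

22 km/h = 6.111 m/s.
The skateboarder is behind, so the racing car is moving away from it while the skateboarder is moving toward the racing car.
General Doppler shift: f' = f · (v + v_o)/(v + v_s).
f' = 1880 × (335 + 6.111)/(335 + 46) = 1880 × 341.11/381 ≈ 1683 Hz.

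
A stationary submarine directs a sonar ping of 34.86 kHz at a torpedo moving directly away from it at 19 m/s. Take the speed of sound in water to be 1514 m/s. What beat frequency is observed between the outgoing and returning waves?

864 Hz

At the torpedo (a moving observer), f₁ = f₀ · (v − u)/v = 34.86 × 1495/1514 ≈ 34.423 kHz.
On reflection it acts as a source moving away from the stationary detector: f₂ = f₁ · v/(v + u) = 34.423 × 1514/1533 ≈ 33.996 kHz.
Equivalently f₂ = f₀ · (v − u)/(v + u).
Beat frequency (with f₀ = 34860 Hz): |f₂ − f₀| = 2u·f₀/(v + u) = 2 × 19 × 34860/1533 ≈ 864 Hz.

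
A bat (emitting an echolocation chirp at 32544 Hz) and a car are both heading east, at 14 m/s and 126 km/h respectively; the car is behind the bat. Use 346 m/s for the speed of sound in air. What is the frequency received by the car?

126 km/h = 35 m/s.
The car is behind, so the bat is moving away from it while the car is moving toward the bat.
With source receding and observer approaching, f' = f · (v + v_o)/(v + v_s).
f' = 32544 × (346 + 35)/(346 + 14) = 32544 × 381/360 ≈ 34442 Hz.

34442 Hz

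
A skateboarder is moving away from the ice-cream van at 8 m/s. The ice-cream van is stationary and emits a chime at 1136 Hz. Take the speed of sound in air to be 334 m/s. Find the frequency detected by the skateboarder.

Only the observer moves, away from the source, so f' = f · (v − v_o)/v.
f' = 1136 × (334 − 8)/334 = 1136 × 326/334 ≈ 1109 Hz.

1109 Hz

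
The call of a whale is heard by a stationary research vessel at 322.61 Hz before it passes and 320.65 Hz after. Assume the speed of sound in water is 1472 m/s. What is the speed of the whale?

4.5 m/s

f₁/f₂ = (v + v_s)/(v − v_s), so v_s = v · (f₁ − f₂)/(f₁ + f₂).
v_s = 1472 × (322.61 − 320.65)/(322.61 + 320.65) = 1472 × 1.96/643.26 ≈ 4.5 m/s.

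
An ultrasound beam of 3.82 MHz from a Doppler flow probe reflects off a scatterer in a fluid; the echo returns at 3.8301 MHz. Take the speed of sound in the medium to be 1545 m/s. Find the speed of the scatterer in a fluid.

2.04 m/s

Double Doppler shift off a moving reflector: f₂ = f₀ · (v + u)/(v − u) (u > 0 toward emitter).
Rearranging, u = v · (f₂ − f₀)/(f₂ + f₀) = 1545 × 0.0101/7.6501 ≈ 2.04 m/s.
So the scatterer in a fluid is moving at 2.04 m/s toward the emitter.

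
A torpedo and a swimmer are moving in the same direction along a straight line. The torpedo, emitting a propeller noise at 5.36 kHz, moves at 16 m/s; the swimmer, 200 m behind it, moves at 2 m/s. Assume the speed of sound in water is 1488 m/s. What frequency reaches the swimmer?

5.31 kHz

The swimmer is behind, so the torpedo is moving away from it while the swimmer is moving toward the torpedo.
Both move, so f' = f · (v + v_o)/(v + v_s).
f' = 5.36 × (1488 + 2)/(1488 + 16) = 5.36 × 1490/1504 ≈ 5.31 kHz.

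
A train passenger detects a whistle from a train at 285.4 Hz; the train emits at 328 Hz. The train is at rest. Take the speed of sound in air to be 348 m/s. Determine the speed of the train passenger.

f' < f, so the train passenger is receding.
f' = f · (v − v_o)/v ⇒ v_o = v · |f'/f − 1|.
v_o = 348 × |285.4/328 − 1| = 348 × 0.1299 ≈ 45 m/s.

45 m/s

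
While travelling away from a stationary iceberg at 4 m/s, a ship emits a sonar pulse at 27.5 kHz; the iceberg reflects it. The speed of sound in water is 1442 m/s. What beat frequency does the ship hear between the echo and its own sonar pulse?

152 Hz

The iceberg receives the sound from a moving source: f₁ = f₀ · v/(v + v_e) = 27.5 × 1442/1446 ≈ 27.4239 kHz.
On the return leg the ship is a moving observer: f₂ = f₁ · (v − v_e)/v = 27.4239 × 1438/1442 ≈ 27.3479 kHz.
Equivalently f₂ = f₀ · (v − v_e)/(v + v_e).
Beat against the emitted tone (with f₀ = 27500 Hz): |f₂ − f₀| = 2v_e·f₀/(v + v_e) = 2 × 4 × 27500/1446 ≈ 152 Hz.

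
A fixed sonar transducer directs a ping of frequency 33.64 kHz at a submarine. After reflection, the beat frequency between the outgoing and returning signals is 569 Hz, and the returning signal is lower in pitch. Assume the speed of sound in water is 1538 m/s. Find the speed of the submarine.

Double Doppler shift off a moving reflector: f₂ = f₀ · (v + u)/(v − u) (u > 0 toward emitter).
Returning signal is lower, so f₂ = f₀ − Δf = 33640 − 569 = 33071 Hz.
Rearranging, u = v · (f₂ − f₀)/(f₂ + f₀) = 1538 × -569/66711 ≈ -13.1 m/s.
So the submarine is moving at 13.1 m/s away from the emitter.

13.1 m/s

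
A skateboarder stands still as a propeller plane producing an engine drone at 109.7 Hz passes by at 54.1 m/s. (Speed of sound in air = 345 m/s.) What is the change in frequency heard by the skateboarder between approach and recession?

35.3 Hz

Approaching: f₁ = f · v/(v − v_s) = 109.7 × 345/290.9 ≈ 130.1 Hz.
Receding: f₂ = f · v/(v + v_s) = 109.7 × 345/399.1 ≈ 94.8 Hz.
Drop: f₁ − f₂ = 2f·v·v_s/(v² − v_s²) = 2 × 109.7 × 345 × 54.1/(345² − 54.1²) ≈ 35.3 Hz.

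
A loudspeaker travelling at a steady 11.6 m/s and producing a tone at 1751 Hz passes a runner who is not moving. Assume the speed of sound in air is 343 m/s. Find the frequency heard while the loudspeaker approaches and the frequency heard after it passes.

Approaching: f₁ = f · v/(v − v_s) = 1751 × 343/331.4 ≈ 1812 Hz.
Receding: f₂ = f · v/(v + v_s) = 1751 × 343/354.6 ≈ 1694 Hz.

1812 Hz approaching; 1694 Hz receding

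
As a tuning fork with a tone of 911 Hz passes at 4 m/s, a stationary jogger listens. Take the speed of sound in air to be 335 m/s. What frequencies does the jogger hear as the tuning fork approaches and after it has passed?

Approaching: f₁ = f · v/(v − v_s) = 911 × 335/331 ≈ 922 Hz.
Receding: f₂ = f · v/(v + v_s) = 911 × 335/339 ≈ 900 Hz.

922 Hz approaching; 900 Hz receding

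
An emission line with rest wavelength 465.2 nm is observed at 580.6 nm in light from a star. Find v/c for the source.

0.218

λ'/λ₀ = 1.2481 > 1 (redshift), so the source is receding.
λ'/λ₀ = √((1 + β)/(1 − β)) for a receding source ⇒ β = (r² − 1)/(r² + 1) with r = λ'/λ₀.
β = (1.5577 − 1)/(1.5577 + 1) ≈ 0.218.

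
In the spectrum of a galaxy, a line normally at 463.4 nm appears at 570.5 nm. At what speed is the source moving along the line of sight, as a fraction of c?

0.205c

λ'/λ₀ = 1.2311 > 1 (redshift), so the source is receding.
λ'/λ₀ = √((1 + β)/(1 − β)) for a receding source ⇒ β = (r² − 1)/(r² + 1) with r = λ'/λ₀.
β = (1.5157 − 1)/(1.5157 + 1) ≈ 0.205.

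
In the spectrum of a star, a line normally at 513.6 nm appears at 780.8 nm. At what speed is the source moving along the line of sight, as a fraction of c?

0.396

λ'/λ₀ = 1.5202 > 1 (redshift), so the source is receding.
λ'/λ₀ = √((1 + β)/(1 − β)) for a receding source ⇒ β = (r² − 1)/(r² + 1) with r = λ'/λ₀.
β = (2.3112 − 1)/(2.3112 + 1) ≈ 0.396.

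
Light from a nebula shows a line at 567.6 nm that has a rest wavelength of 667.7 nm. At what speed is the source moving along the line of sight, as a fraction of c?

λ'/λ₀ = 0.8501 < 1 (blueshift), so the source is approaching.
λ'/λ₀ = √((1 − β)/(1 + β)) for an approaching source ⇒ β = (1 − r²)/(1 + r²) with r = λ'/λ₀.
β = (1 − 0.7226)/(1 + 0.7226) ≈ 0.161.

0.161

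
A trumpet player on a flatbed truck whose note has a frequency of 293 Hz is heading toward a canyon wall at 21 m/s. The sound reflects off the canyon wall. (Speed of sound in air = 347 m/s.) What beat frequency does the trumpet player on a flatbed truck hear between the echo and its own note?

37.7 Hz

The canyon wall receives the sound from a moving source: f₁ = f₀ · v/(v − v_e) = 293 × 347/326 ≈ 311.9 Hz.
On the return leg the trumpet player on a flatbed truck is a moving observer: f₂ = f₁ · (v + v_e)/v = 311.9 × 368/347 ≈ 330.7 Hz.
Equivalently f₂ = f₀ · (v + v_e)/(v − v_e).
Beat against the emitted tone: |f₂ − f₀| = 2v_e·f₀/(v − v_e) = 2 × 21 × 293/326 ≈ 37.7 Hz.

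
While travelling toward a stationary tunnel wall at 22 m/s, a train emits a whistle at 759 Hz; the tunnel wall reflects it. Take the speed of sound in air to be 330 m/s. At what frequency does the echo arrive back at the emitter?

The tunnel wall receives the sound from a moving source: f₁ = f₀ · v/(v − v_e) = 759 × 330/308 ≈ 813 Hz.
On the return leg the train is a moving observer: f₂ = f₁ · (v + v_e)/v = 813 × 352/330 ≈ 867 Hz.

867 Hz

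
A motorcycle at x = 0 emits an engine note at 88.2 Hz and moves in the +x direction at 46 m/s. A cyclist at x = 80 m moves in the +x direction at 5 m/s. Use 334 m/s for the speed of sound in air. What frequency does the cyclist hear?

The observer lies on the +x side, so the source is heading toward the observer and the observer is heading away from the source.
Both move, so f' = f · (v − v_o)/(v − v_s).
f' = 88.2 × (334 − 5)/(334 − 46) = 88.2 × 329/288 ≈ 101 Hz.

101 Hz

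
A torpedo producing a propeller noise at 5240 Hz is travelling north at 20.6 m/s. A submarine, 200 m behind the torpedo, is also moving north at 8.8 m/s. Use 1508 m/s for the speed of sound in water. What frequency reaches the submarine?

The submarine is behind, so the torpedo is moving away from it while the submarine is moving toward the torpedo.
Both move, so f' = f · (v + v_o)/(v + v_s).
f' = 5240 × (1508 + 8.8)/(1508 + 20.6) = 5240 × 1516.8/1528.6 ≈ 5200 Hz.

5200 Hz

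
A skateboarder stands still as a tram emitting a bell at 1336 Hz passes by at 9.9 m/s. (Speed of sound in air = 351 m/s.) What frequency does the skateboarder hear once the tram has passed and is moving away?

1299 Hz

Receding: f₂ = f · v/(v + v_s) = 1336 × 351/360.9 ≈ 1299 Hz.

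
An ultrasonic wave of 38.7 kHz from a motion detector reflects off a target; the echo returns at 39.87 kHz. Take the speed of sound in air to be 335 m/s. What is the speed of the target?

Double Doppler shift off a moving reflector: f₂ = f₀ · (v + u)/(v − u) (u > 0 toward emitter).
Rearranging, u = v · (f₂ − f₀)/(f₂ + f₀) = 335 × 1.17/78.57 ≈ 5.0 m/s.
So the target is moving at 5.0 m/s toward the emitter.

5.0 m/s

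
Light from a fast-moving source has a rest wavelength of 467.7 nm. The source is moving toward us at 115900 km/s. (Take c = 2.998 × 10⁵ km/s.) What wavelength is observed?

β = v/c = 115900/299800 = 0.3866.
Relativistic Doppler for wavelength: λ' = λ₀ · √((1 − β)/(1 + β)).
λ' = 467.7 × √(0.6134/1.3866) = 467.7 × 0.66512 ≈ 311.1 nm.

311.1 nm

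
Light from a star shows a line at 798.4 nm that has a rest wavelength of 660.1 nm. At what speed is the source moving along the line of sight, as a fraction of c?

λ'/λ₀ = 1.2095 > 1 (redshift), so the source is receding.
λ'/λ₀ = √((1 + β)/(1 − β)) for a receding source ⇒ β = (r² − 1)/(r² + 1) with r = λ'/λ₀.
β = (1.4629 − 1)/(1.4629 + 1) ≈ 0.188.

0.188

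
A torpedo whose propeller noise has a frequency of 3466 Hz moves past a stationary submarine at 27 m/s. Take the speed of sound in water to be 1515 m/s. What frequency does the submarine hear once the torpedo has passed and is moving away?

Receding: f₂ = f · v/(v + v_s) = 3466 × 1515/1542 ≈ 3405 Hz.

3405 Hz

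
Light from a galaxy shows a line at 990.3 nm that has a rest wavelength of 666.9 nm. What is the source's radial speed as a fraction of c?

λ'/λ₀ = 1.4849 > 1 (redshift), so the source is receding.
λ'/λ₀ = √((1 + β)/(1 − β)) for a receding source ⇒ β = (r² − 1)/(r² + 1) with r = λ'/λ₀.
β = (2.2050 − 1)/(2.2050 + 1) ≈ 0.376.

0.376c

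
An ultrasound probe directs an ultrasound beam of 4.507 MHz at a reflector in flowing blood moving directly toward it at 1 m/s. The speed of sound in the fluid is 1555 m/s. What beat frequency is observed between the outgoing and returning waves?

5801 Hz

The reflector in flowing blood first receives the wave as a moving observer: f₁ = f₀ · (v + u)/v = 4.507 × (1555 + 1)/1555 ≈ 4.50990 MHz.
On reflection it acts as a source moving toward the stationary detector: f₂ = f₁ · v/(v − u) = 4.50990 × 1555/1554 ≈ 4.51280 MHz.
Equivalently f₂ = f₀ · (v + u)/(v − u).
Beat frequency (with f₀ = 4507000 Hz): |f₂ − f₀| = 2u·f₀/(v − u) = 2 × 1 × 4507000/1554 ≈ 5801 Hz.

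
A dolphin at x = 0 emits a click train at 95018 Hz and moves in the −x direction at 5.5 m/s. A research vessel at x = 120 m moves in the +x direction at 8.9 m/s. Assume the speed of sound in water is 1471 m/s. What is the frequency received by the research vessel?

The observer lies on the +x side, so the source is heading away from the observer and the observer is heading away from the source.
With source receding and observer receding, f' = f · (v − v_o)/(v + v_s).
f' = 95018 × (1471 − 8.9)/(1471 + 5.5) = 95018 × 1462.1/1476.5 ≈ 94091 Hz.

94091 Hz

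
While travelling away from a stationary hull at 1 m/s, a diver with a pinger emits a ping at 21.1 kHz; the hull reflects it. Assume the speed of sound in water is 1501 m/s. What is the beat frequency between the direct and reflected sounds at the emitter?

28.1 Hz

The hull receives the sound from a moving source: f₁ = f₀ · v/(v + v_e) = 21.1 × 1501/1502 ≈ 21.0860 kHz.
On the return leg the diver with a pinger is a moving observer: f₂ = f₁ · (v − v_e)/v = 21.0860 × 1500/1501 ≈ 21.0719 kHz.
Equivalently f₂ = f₀ · (v − v_e)/(v + v_e).
Beat against the emitted tone (with f₀ = 21100 Hz): |f₂ − f₀| = 2v_e·f₀/(v + v_e) = 2 × 1 × 21100/1502 ≈ 28.1 Hz.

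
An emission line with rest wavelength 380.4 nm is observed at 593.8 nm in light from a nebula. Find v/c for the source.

0.418

λ'/λ₀ = 1.5610 > 1 (redshift), so the source is receding.
λ'/λ₀ = √((1 + β)/(1 − β)) for a receding source ⇒ β = (r² − 1)/(r² + 1) with r = λ'/λ₀.
β = (2.4367 − 1)/(2.4367 + 1) ≈ 0.418.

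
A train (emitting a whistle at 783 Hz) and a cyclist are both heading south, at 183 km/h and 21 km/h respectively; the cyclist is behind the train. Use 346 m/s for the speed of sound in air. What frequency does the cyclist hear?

183 km/h = 50.83 m/s; 21 km/h = 5.833 m/s.
The cyclist is behind, so the train is moving away from it while the cyclist is moving toward the train.
Both move, so f' = f · (v + v_o)/(v + v_s).
f' = 783 × (346 + 5.833)/(346 + 50.83) = 783 × 351.83/396.83 ≈ 694 Hz.

694 Hz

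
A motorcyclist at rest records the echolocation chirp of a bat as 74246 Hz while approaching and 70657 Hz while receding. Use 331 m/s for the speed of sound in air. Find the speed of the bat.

f₁/f₂ = (v + v_s)/(v − v_s), so v_s = v · (f₁ − f₂)/(f₁ + f₂).
v_s = 331 × (74246 − 70657)/(74246 + 70657) = 331 × 3589/144903 ≈ 8.2 m/s.

8.2 m/s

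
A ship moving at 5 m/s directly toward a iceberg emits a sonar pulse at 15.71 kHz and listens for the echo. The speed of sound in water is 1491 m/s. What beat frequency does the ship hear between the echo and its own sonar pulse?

The iceberg receives the sound from a moving source: f₁ = f₀ · v/(v − v_e) = 15.71 × 1491/1486 ≈ 15.7629 kHz.
On the return leg the ship is a moving observer: f₂ = f₁ · (v + v_e)/v = 15.7629 × 1496/1491 ≈ 15.8157 kHz.
Equivalently f₂ = f₀ · (v + v_e)/(v − v_e).
Beat against the emitted tone (with f₀ = 15710 Hz): |f₂ − f₀| = 2v_e·f₀/(v − v_e) = 2 × 5 × 15710/1486 ≈ 106 Hz.

106 Hz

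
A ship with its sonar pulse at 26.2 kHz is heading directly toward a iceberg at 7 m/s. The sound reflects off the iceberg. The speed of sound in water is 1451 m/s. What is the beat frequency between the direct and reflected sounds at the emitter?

254 Hz

The iceberg receives the sound from a moving source: f₁ = f₀ · v/(v − v_e) = 26.2 × 1451/1444 ≈ 26.327 kHz.
On the return leg the ship is a moving observer: f₂ = f₁ · (v + v_e)/v = 26.327 × 1458/1451 ≈ 26.454 kHz.
Beat against the emitted tone (with f₀ = 26200 Hz): |f₂ − f₀| = 2v_e·f₀/(v − v_e) = 2 × 7 × 26200/1444 ≈ 254 Hz.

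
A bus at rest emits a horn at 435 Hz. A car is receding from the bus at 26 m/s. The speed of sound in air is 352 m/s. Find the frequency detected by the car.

403 Hz

Only the observer moves, away from the source, so f' = f · (v − v_o)/v.
f' = 435 × (352 − 26)/352 = 435 × 326/352 ≈ 403 Hz.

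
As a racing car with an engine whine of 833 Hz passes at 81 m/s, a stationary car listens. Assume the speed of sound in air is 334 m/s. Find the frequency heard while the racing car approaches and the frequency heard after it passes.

Approaching: f₁ = f · v/(v − v_s) = 833 × 334/253 ≈ 1100 Hz.
Receding: f₂ = f · v/(v + v_s) = 833 × 334/415 ≈ 670 Hz.

1100 Hz approaching; 670 Hz receding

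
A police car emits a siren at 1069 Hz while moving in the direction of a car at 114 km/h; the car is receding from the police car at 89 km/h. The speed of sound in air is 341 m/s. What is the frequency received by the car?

114 km/h = 31.67 m/s; 89 km/h = 24.72 m/s.
Both move, so f' = f · (v − v_o)/(v − v_s).
f' = 1069 × (341 − 24.72)/(341 − 31.67) = 1069 × 316.28/309.33 ≈ 1093 Hz.

1093 Hz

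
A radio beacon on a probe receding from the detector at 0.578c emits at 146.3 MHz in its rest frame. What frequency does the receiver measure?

75.7 MHz

Relativistic Doppler for frequency: f' = f₀ · √((1 − β)/(1 + β)).
f' = 146.3 × √(0.4220/1.5780) = 146.3 × 0.51713 ≈ 75.7 MHz.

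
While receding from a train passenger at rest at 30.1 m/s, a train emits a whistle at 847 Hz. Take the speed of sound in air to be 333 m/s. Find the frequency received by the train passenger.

With the source moving away from a stationary observer, f' = f · v/(v + v_s).
f' = 847 × 333/(333 + 30.1) = 847 × 333/363.1 ≈ 777 Hz.

777 Hz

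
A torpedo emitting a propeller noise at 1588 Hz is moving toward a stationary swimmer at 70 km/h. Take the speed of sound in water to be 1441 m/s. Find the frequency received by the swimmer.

1610 Hz

70 km/h = 19.44 m/s.
With the source moving toward a stationary observer, f' = f · v/(v − v_s).
f' = 1588 × 1441/(1441 − 19.44) = 1588 × 1441/1422 ≈ 1610 Hz.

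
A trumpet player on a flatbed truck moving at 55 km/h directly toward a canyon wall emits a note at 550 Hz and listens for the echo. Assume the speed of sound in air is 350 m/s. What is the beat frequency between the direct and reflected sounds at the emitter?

55 km/h = 15.28 m/s.
The canyon wall receives the sound from a moving source: f₁ = f₀ · v/(v − v_e) = 550 × 350/334.72 ≈ 575.1 Hz.
On the return leg the trumpet player on a flatbed truck is a moving observer: f₂ = f₁ · (v + v_e)/v = 575.1 × 365.28/350 ≈ 600.2 Hz.
Beat against the emitted tone: |f₂ − f₀| = 2v_e·f₀/(v − v_e) = 2 × 15.28 × 550/334.72 ≈ 50.2 Hz.

50.2 Hz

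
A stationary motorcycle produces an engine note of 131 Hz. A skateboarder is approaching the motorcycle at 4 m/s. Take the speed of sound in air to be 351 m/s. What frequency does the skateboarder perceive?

Only the observer moves, toward the source, so f' = f · (v + v_o)/v.
f' = 131 × (351 + 4)/351 = 131 × 355/351 ≈ 132 Hz.

132 Hz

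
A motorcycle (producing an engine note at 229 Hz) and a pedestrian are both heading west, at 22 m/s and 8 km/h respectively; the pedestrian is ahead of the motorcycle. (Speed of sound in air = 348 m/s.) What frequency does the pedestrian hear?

8 km/h = 2.222 m/s.
The pedestrian is ahead, so the motorcycle is moving toward it while the pedestrian is moving away from the motorcycle.
Both move, so f' = f · (v − v_o)/(v − v_s).
f' = 229 × (348 − 2.222)/(348 − 22) = 229 × 345.78/326 ≈ 243 Hz.

243 Hz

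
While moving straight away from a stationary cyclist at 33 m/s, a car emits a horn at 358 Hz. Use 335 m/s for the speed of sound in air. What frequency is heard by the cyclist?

Only the source moves, away from the listener, so f' = f · v/(v + v_s).
f' = 358 × 335/(335 + 33) = 358 × 335/368 ≈ 326 Hz.

326 Hz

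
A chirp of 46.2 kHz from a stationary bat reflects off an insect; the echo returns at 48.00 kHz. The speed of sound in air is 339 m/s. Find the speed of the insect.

Double Doppler shift off a moving reflector: f₂ = f₀ · (v + u)/(v − u) (u > 0 toward emitter).
Rearranging, u = v · (f₂ − f₀)/(f₂ + f₀) = 339 × 1.80/94.20 ≈ 6.5 m/s.
So the insect is moving at 6.5 m/s toward the emitter.

6.5 m/s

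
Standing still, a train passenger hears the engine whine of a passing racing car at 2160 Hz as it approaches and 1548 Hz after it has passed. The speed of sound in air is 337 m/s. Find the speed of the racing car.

56 m/s

f₁/f₂ = (v + v_s)/(v − v_s), so v_s = v · (f₁ − f₂)/(f₁ + f₂).
v_s = 337 × (2160 − 1548)/(2160 + 1548) = 337 × 612/3708 ≈ 56 m/s.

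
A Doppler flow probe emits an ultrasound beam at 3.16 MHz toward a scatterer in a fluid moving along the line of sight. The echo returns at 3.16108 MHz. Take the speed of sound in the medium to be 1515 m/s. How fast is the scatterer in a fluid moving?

0.26 m/s

Double Doppler shift off a moving reflector: f₂ = f₀ · (v + u)/(v − u) (u > 0 toward emitter).
Rearranging, u = v · (f₂ − f₀)/(f₂ + f₀) = 1515 × 0.00108/6.32108 ≈ 0.26 m/s.
So the scatterer in a fluid is moving at 0.26 m/s toward the emitter.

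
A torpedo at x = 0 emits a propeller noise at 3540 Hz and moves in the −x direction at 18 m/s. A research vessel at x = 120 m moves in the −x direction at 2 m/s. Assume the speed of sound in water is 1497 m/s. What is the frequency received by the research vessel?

The observer lies on the +x side, so the source is heading away from the observer and the observer is heading toward the source.
Both move, so f' = f · (v + v_o)/(v + v_s).
f' = 3540 × (1497 + 2)/(1497 + 18) = 3540 × 1499/1515 ≈ 3503 Hz.

3503 Hz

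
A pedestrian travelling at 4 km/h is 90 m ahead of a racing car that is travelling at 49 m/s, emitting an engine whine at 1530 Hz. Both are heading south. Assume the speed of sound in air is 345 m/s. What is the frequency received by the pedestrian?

1778 Hz

4 km/h = 1.111 m/s.
The pedestrian is ahead, so the racing car is moving toward it while the pedestrian is moving away from the racing car.
With source approaching and observer receding, f' = f · (v − v_o)/(v − v_s).
f' = 1530 × (345 − 1.111)/(345 − 49) = 1530 × 343.89/296 ≈ 1778 Hz.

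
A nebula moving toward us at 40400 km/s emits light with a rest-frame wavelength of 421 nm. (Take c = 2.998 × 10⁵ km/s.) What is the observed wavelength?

367.6 nm

β = v/c = 40400/299800 = 0.1348.
Relativistic Doppler for wavelength: λ' = λ₀ · √((1 − β)/(1 + β)).
λ' = 421 × √(0.8652/1.1348) = 421 × 0.87321 ≈ 367.6 nm.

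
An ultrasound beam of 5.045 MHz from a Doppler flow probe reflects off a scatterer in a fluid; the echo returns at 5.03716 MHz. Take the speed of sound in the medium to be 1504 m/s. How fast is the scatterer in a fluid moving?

Double Doppler shift off a moving reflector: f₂ = f₀ · (v + u)/(v − u) (u > 0 toward emitter).
Rearranging, u = v · (f₂ − f₀)/(f₂ + f₀) = 1504 × -0.00784/10.08216 ≈ -1.17 m/s.
So the scatterer in a fluid is moving at 1.17 m/s away from the emitter.

1.17 m/s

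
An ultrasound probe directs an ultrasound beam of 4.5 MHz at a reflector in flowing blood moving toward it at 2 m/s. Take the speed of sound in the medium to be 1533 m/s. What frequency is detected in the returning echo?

At the reflector in flowing blood (a moving observer), f₁ = f₀ · (v + u)/v = 4.5 × 1535/1533 ≈ 4.506 MHz.
The reflection then acts as a moving source: f₂ = f₁ · v/(v − u) ≈ 4.512 MHz.
Equivalently f₂ = f₀ · (v + u)/(v − u).

4.512 MHz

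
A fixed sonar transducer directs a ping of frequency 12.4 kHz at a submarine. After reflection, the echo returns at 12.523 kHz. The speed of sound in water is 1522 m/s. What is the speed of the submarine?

7.5 m/s

Double Doppler shift off a moving reflector: f₂ = f₀ · (v + u)/(v − u) (u > 0 toward emitter).
Rearranging, u = v · (f₂ − f₀)/(f₂ + f₀) = 1522 × 0.123/24.923 ≈ 7.5 m/s.
So the submarine is moving at 7.5 m/s toward the emitter.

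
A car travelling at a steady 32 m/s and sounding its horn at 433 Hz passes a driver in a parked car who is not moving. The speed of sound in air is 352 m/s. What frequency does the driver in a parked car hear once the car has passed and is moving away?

397 Hz

Receding: f₂ = f · v/(v + v_s) = 433 × 352/384 ≈ 397 Hz.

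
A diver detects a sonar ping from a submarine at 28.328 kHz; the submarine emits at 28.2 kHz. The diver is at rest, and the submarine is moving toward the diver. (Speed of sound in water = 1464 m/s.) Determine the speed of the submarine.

f' = f · v/(v − v_s) ⇒ v_s = v · |1 − f/f'|.
v_s = 1464 × |1 − 28.2/28.328| = 1464 × 0.004518 ≈ 6.6 m/s.

6.6 m/s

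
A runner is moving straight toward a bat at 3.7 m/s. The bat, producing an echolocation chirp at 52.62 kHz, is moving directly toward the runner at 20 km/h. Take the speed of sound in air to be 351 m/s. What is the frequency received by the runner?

54.0 kHz

20 km/h = 5.556 m/s.
General Doppler shift: f' = f · (v + v_o)/(v − v_s).
f' = 52.62 × (351 + 3.7)/(351 − 5.556) = 52.62 × 354.7/345.44 ≈ 54.0 kHz.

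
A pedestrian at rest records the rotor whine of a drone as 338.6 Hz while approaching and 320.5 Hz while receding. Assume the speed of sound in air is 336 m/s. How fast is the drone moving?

f₁/f₂ = (v + v_s)/(v − v_s), so v_s = v · (f₁ − f₂)/(f₁ + f₂).
v_s = 336 × (338.6 − 320.5)/(338.6 + 320.5) = 336 × 18.1/659.1 ≈ 9.2 m/s.

9.2 m/s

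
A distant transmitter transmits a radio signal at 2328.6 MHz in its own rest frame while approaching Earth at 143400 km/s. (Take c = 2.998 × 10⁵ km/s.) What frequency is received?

β = v/c = 143400/299800 = 0.4783.
Relativistic Doppler for frequency: f' = f₀ · √((1 + β)/(1 − β)).
f' = 2328.6 × √(1.4783/0.5217) = 2328.6 × 1.68338 ≈ 3919.9 MHz.

3919.9 MHz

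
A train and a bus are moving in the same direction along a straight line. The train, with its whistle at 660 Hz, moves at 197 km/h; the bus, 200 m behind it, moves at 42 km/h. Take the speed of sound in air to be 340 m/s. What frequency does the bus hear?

197 km/h = 54.72 m/s; 42 km/h = 11.67 m/s.
The bus is behind, so the train is moving away from it while the bus is moving toward the train.
With source receding and observer approaching, f' = f · (v + v_o)/(v + v_s).
f' = 660 × (340 + 11.67)/(340 + 54.72) = 660 × 351.67/394.72 ≈ 588 Hz.

588 Hz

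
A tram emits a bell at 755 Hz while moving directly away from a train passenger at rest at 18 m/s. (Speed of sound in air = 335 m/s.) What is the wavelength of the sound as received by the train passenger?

With the source moving away from a stationary observer, f' = f · v/(v + v_s).
f' = 755 × 335/(335 + 18) ≈ 717 Hz.
λ' = v/f' = 335/716.501 ≈ 46.8 cm.

46.8 cm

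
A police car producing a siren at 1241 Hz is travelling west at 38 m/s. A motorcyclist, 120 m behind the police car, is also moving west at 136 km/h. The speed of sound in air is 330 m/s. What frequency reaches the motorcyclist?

136 km/h = 37.78 m/s.
The motorcyclist is behind, so the police car is moving away from it while the motorcyclist is moving toward the police car.
General Doppler shift: f' = f · (v + v_o)/(v + v_s).
f' = 1241 × (330 + 37.78)/(330 + 38) = 1241 × 367.78/368 ≈ 1240 Hz.

1240 Hz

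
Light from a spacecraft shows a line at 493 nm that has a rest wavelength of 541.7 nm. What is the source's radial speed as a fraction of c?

λ'/λ₀ = 0.9101 < 1 (blueshift), so the source is approaching.
λ'/λ₀ = √((1 − β)/(1 + β)) for an approaching source ⇒ β = (1 − r²)/(1 + r²) with r = λ'/λ₀.
β = (1 − 0.8283)/(1 + 0.8283) ≈ 0.094.

0.094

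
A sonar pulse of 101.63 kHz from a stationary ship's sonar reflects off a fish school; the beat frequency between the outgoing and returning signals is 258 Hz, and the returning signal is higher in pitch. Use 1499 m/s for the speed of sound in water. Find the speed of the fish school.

1.90 m/s

Double Doppler shift off a moving reflector: f₂ = f₀ · (v + u)/(v − u) (u > 0 toward emitter).
Returning signal is higher, so f₂ = f₀ + Δf = 101630 + 258 = 101888 Hz.
Rearranging, u = v · (f₂ − f₀)/(f₂ + f₀) = 1499 × 258/203518 ≈ 1.90 m/s.
So the fish school is moving at 1.90 m/s toward the emitter.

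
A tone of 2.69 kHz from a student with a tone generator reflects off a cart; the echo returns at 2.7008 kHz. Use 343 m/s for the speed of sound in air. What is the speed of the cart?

Double Doppler shift off a moving reflector: f₂ = f₀ · (v + u)/(v − u) (u > 0 toward emitter).
Rearranging, u = v · (f₂ − f₀)/(f₂ + f₀) = 343 × 0.0108/5.3908 ≈ 0.69 m/s.
So the cart is moving at 0.69 m/s toward the emitter.

0.69 m/s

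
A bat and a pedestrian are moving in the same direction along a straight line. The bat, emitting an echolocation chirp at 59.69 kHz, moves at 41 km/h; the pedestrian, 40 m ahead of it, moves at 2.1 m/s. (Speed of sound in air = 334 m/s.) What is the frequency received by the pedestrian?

61.4 kHz

41 km/h = 11.39 m/s.
The pedestrian is ahead, so the bat is moving toward it while the pedestrian is moving away from the bat.
Both move, so f' = f · (v − v_o)/(v − v_s).
f' = 59.69 × (334 − 2.1)/(334 − 11.39) = 59.69 × 331.9/322.61 ≈ 61.4 kHz.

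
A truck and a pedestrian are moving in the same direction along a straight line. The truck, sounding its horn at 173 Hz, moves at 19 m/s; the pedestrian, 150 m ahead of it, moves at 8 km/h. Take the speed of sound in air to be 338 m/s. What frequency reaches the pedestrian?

182 Hz

8 km/h = 2.222 m/s.
The pedestrian is ahead, so the truck is moving toward it while the pedestrian is moving away from the truck.
General Doppler shift: f' = f · (v − v_o)/(v − v_s).
f' = 173 × (338 − 2.222)/(338 − 19) = 173 × 335.78/319 ≈ 182 Hz.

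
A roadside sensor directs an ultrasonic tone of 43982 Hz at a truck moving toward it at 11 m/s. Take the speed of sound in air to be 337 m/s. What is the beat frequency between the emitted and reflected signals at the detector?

The truck first receives the wave as a moving observer: f₁ = f₀ · (v + u)/v = 43982 × (337 + 11)/337 ≈ 45418 Hz.
The reflection then acts as a moving source: f₂ = f₁ · v/(v − u) ≈ 46950 Hz.
Equivalently f₂ = f₀ · (v + u)/(v − u).
Beat frequency: |f₂ − f₀| = 2u·f₀/(v − u) = 2 × 11 × 43982/326 ≈ 2968 Hz.

2968 Hz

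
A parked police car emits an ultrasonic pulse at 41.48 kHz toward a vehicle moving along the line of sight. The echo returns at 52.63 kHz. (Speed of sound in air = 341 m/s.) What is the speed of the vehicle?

40 m/s

Double Doppler shift off a moving reflector: f₂ = f₀ · (v + u)/(v − u) (u > 0 toward emitter).
Rearranging, u = v · (f₂ − f₀)/(f₂ + f₀) = 341 × 11.15/94.11 ≈ 40 m/s.
So the vehicle is moving at 40 m/s toward the emitter.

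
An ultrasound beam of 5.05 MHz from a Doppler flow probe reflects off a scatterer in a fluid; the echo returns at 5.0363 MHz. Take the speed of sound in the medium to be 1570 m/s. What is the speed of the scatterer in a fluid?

Double Doppler shift off a moving reflector: f₂ = f₀ · (v + u)/(v − u) (u > 0 toward emitter).
Rearranging, u = v · (f₂ − f₀)/(f₂ + f₀) = 1570 × -0.0137/10.0863 ≈ -2.13 m/s.
So the scatterer in a fluid is moving at 2.13 m/s away from the emitter.

2.13 m/s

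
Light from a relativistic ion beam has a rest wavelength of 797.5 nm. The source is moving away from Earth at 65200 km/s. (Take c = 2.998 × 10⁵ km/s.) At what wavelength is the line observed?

994.7 nm

β = v/c = 65200/299800 = 0.2175.
Relativistic Doppler for wavelength: λ' = λ₀ · √((1 + β)/(1 − β)).
λ' = 797.5 × √(1.2175/0.7825) = 797.5 × 1.24733 ≈ 994.7 nm.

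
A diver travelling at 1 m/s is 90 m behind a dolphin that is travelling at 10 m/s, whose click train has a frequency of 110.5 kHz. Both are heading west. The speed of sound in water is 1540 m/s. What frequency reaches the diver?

109.9 kHz

The diver is behind, so the dolphin is moving away from it while the diver is moving toward the dolphin.
With source receding and observer approaching, f' = f · (v + v_o)/(v + v_s).
f' = 110.5 × (1540 + 1)/(1540 + 10) = 110.5 × 1541/1550 ≈ 109.9 kHz.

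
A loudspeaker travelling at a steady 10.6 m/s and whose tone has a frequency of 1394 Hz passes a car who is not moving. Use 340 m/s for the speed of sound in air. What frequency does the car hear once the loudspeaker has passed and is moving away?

Receding: f₂ = f · v/(v + v_s) = 1394 × 340/350.6 ≈ 1352 Hz.

1352 Hz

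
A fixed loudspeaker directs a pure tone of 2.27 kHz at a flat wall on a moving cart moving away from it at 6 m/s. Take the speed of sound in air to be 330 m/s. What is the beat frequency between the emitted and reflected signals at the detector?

81 Hz

At the flat wall on a moving cart (a moving observer), f₁ = f₀ · (v − u)/v = 2.27 × 324/330 ≈ 2.2287 kHz.
The reflection then acts as a moving source: f₂ = f₁ · v/(v + u) ≈ 2.1889 kHz.
Beat frequency (with f₀ = 2270 Hz): |f₂ − f₀| = 2u·f₀/(v + u) = 2 × 6 × 2270/336 ≈ 81 Hz.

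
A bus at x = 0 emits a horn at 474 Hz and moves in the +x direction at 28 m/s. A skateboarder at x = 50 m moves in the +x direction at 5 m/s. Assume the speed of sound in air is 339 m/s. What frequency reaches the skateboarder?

509 Hz

The observer lies on the +x side, so the source is heading toward the observer and the observer is heading away from the source.
With source approaching and observer receding, f' = f · (v − v_o)/(v − v_s).
f' = 474 × (339 − 5)/(339 − 28) = 474 × 334/311 ≈ 509 Hz.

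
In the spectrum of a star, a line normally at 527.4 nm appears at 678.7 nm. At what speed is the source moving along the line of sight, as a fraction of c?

0.247

λ'/λ₀ = 1.2869 > 1 (redshift), so the source is receding.
λ'/λ₀ = √((1 + β)/(1 − β)) for a receding source ⇒ β = (r² − 1)/(r² + 1) with r = λ'/λ₀.
β = (1.6561 − 1)/(1.6561 + 1) ≈ 0.247.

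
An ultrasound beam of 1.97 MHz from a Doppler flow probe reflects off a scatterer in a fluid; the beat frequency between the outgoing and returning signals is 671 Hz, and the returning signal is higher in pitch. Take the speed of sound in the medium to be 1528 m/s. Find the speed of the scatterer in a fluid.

0.26 m/s

Double Doppler shift off a moving reflector: f₂ = f₀ · (v + u)/(v − u) (u > 0 toward emitter).
Returning signal is higher, so f₂ = f₀ + Δf = 1970000 + 671 = 1970671 Hz.
Rearranging, u = v · (f₂ − f₀)/(f₂ + f₀) = 1528 × 671/3940671 ≈ 0.26 m/s.
So the scatterer in a fluid is moving at 0.26 m/s toward the emitter.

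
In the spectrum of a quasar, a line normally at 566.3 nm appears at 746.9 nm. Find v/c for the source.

λ'/λ₀ = 1.3189 > 1 (redshift), so the source is receding.
λ'/λ₀ = √((1 + β)/(1 − β)) for a receding source ⇒ β = (r² − 1)/(r² + 1) with r = λ'/λ₀.
β = (1.7395 − 1)/(1.7395 + 1) ≈ 0.270.

0.270c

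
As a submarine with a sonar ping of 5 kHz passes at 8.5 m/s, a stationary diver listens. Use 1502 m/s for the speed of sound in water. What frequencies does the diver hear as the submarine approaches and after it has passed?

5.03 kHz approaching; 4.97 kHz receding

Approaching: f₁ = f · v/(v − v_s) = 5 × 1502/1493.5 ≈ 5.03 kHz.
Receding: f₂ = f · v/(v + v_s) = 5 × 1502/1510.5 ≈ 4.97 kHz.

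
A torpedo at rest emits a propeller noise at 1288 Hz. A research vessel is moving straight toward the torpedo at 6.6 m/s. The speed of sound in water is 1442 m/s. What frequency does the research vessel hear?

Only the observer moves, toward the source, so f' = f · (v + v_o)/v.
f' = 1288 × (1442 + 6.6)/1442 = 1288 × 1448.6/1442 ≈ 1294 Hz.

1294 Hz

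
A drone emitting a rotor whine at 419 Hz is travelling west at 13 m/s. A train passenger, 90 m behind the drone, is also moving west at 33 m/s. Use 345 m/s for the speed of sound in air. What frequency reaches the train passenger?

442 Hz

The train passenger is behind, so the drone is moving away from it while the train passenger is moving toward the drone.
General Doppler shift: f' = f · (v + v_o)/(v + v_s).
f' = 419 × (345 + 33)/(345 + 13) = 419 × 378/358 ≈ 442 Hz.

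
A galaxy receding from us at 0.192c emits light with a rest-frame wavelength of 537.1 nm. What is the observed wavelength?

652.4 nm

Relativistic Doppler for wavelength: λ' = λ₀ · √((1 + β)/(1 − β)).
λ' = 537.1 × √(1.1920/0.8080) = 537.1 × 1.21460 ≈ 652.4 nm.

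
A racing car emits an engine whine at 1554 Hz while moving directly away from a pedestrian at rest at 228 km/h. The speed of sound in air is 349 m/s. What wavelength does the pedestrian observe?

228 km/h = 63.33 m/s.
Only the source moves, away from the listener, so f' = f · v/(v + v_s).
f' = 1554 × 349/(349 + 63.33) ≈ 1315 Hz.
λ' = v/f' = 349/1315.31 ≈ 26.5 cm.

26.5 cm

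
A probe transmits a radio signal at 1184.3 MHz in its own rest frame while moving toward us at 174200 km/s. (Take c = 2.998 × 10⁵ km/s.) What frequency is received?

2300.7 MHz

β = v/c = 174200/299800 = 0.5811.
Relativistic Doppler for frequency: f' = f₀ · √((1 + β)/(1 − β)).
f' = 1184.3 × √(1.5811/0.4189) = 1184.3 × 1.94265 ≈ 2300.7 MHz.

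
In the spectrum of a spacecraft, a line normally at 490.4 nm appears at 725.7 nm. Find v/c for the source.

λ'/λ₀ = 1.4798 > 1 (redshift), so the source is receding.
λ'/λ₀ = √((1 + β)/(1 − β)) for a receding source ⇒ β = (r² − 1)/(r² + 1) with r = λ'/λ₀.
β = (2.1898 − 1)/(2.1898 + 1) ≈ 0.373.

0.373c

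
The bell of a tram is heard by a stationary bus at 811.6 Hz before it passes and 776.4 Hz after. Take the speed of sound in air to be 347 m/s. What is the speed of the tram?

f₁/f₂ = (v + v_s)/(v − v_s), so v_s = v · (f₁ − f₂)/(f₁ + f₂).
v_s = 347 × (811.6 − 776.4)/(811.6 + 776.4) = 347 × 35.2/1588.0 ≈ 7.7 m/s.

7.7 m/s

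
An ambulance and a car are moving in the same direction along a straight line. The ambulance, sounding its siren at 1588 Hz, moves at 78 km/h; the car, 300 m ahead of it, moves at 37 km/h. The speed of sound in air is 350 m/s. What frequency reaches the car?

1643 Hz

78 km/h = 21.67 m/s; 37 km/h = 10.28 m/s.
The car is ahead, so the ambulance is moving toward it while the car is moving away from the ambulance.
General Doppler shift: f' = f · (v − v_o)/(v − v_s).
f' = 1588 × (350 − 10.28)/(350 − 21.67) = 1588 × 339.72/328.33 ≈ 1643 Hz.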